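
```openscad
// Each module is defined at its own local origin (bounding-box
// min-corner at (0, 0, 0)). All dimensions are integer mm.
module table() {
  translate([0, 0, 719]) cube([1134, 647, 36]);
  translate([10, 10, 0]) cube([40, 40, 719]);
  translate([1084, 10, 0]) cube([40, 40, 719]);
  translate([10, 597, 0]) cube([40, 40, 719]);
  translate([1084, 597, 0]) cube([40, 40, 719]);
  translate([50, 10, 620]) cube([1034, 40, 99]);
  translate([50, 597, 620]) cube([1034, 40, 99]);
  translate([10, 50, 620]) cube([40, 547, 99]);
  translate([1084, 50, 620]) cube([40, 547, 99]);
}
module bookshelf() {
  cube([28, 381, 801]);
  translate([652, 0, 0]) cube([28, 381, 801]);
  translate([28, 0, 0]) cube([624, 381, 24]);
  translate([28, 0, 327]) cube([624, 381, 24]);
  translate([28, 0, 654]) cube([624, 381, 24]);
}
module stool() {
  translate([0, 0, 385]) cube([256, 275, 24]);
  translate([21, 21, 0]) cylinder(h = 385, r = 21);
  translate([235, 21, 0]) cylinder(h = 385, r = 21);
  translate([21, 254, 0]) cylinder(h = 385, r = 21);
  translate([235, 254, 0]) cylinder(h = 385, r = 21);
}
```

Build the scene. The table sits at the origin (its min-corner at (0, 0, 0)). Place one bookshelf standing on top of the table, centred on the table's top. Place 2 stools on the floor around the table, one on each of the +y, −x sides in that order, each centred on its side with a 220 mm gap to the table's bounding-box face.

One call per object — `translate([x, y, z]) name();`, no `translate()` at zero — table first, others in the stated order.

table();
translate([227, 133, 755]) bookshelf();
translate([439, 867, 0]) stool();
translate([-476, 186, 0]) stool();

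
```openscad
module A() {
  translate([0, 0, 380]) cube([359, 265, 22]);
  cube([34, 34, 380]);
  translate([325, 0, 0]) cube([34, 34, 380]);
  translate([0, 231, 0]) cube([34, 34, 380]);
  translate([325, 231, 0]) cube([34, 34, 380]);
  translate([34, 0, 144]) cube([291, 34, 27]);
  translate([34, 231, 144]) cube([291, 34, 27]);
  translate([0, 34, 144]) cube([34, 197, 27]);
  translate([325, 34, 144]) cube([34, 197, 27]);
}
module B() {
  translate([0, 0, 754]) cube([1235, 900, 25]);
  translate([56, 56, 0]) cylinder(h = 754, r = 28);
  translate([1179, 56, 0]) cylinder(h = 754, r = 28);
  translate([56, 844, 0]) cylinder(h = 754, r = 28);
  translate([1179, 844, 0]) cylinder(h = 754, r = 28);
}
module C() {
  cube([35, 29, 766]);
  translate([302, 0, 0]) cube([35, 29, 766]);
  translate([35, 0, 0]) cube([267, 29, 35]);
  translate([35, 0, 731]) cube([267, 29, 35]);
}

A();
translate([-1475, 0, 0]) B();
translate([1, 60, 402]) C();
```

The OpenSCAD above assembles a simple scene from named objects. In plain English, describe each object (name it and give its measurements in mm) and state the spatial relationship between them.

A is a four-legged stool. The seat is 359×265 mm, 22 mm thick, top at z = 402 mm. It stands on four square legs, each 34×34 mm in cross-section, from z = 0 to the seat underside, each flush with a corner of the seat. Four stretchers, 34 mm wide and 27 mm tall, connect adjacent legs with their undersides at z = 144 mm, each running between the inner faces of the legs it joins and aligned with the legs' outer faces on the other axis.

B is a table: top 1235 mm (x) × 900 mm (y), 25 mm thick, upper face at z = 779 mm, on four round legs of 56 mm diameter, each leg's bounding box inset 28 mm from the nearest pair of top edges, running from z = 0 to the bottom of the top.

C is a picture frame with a 267×696 mm rectangular opening (x by z) and a uniform 35 mm border on every side. Frame depth is 29 mm along y. It is built from two vertical stiles running the full outside height and two horizontal rails spanning the gap between the stiles.

The table is on the floor beside the stool on its −x side. The picture frame is on top of the stool.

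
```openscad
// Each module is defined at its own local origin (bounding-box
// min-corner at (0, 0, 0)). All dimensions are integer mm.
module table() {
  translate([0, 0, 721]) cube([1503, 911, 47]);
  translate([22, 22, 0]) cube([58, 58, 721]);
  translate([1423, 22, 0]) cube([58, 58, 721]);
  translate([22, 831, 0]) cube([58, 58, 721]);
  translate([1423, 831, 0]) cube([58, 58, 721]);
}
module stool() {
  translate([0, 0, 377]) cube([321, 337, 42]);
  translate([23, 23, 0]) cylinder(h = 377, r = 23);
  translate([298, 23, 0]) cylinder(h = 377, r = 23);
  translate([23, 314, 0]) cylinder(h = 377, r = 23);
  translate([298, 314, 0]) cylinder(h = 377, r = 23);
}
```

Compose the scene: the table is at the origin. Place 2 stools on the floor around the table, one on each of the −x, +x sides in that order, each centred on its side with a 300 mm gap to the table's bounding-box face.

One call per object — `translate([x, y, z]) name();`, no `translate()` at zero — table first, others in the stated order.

table();
translate([-621, 287, 0]) stool();
translate([1803, 287, 0]) stool();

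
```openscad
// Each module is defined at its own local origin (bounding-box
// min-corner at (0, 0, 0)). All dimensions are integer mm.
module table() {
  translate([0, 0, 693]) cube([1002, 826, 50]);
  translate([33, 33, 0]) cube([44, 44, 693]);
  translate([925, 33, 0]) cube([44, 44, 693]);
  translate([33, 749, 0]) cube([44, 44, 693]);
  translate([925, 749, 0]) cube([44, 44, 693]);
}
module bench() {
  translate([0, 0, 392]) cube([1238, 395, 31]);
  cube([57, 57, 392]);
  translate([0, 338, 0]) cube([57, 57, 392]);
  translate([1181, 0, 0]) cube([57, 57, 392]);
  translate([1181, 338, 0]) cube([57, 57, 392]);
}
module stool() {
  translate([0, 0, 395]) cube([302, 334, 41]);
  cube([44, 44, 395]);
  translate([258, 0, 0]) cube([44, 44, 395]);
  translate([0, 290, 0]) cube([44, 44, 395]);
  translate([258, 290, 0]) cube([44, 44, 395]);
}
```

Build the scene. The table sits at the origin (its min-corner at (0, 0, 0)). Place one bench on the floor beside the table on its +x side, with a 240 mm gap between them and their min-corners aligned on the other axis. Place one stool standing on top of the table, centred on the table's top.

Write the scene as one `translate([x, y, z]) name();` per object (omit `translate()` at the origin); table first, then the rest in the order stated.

table();
translate([1242, 0, 0]) bench();
translate([350, 246, 743]) stool();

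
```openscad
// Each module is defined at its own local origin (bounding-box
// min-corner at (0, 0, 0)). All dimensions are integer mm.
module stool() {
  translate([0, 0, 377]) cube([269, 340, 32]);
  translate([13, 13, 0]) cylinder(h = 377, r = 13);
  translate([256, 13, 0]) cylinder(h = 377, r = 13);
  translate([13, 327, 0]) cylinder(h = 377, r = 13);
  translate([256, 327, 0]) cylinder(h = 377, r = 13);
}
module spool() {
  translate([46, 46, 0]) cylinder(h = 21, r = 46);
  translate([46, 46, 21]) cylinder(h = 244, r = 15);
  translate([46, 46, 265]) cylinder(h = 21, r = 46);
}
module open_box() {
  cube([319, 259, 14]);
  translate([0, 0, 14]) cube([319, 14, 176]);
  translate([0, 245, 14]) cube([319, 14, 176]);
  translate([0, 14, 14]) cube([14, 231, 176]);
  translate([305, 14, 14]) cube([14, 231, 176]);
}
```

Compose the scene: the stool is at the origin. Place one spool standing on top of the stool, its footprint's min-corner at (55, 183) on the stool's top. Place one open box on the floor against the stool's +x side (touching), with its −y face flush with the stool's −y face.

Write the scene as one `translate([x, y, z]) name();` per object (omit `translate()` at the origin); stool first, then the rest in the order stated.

stool();
translate([55, 183, 409]) spool();
translate([269, 0, 0]) open_box();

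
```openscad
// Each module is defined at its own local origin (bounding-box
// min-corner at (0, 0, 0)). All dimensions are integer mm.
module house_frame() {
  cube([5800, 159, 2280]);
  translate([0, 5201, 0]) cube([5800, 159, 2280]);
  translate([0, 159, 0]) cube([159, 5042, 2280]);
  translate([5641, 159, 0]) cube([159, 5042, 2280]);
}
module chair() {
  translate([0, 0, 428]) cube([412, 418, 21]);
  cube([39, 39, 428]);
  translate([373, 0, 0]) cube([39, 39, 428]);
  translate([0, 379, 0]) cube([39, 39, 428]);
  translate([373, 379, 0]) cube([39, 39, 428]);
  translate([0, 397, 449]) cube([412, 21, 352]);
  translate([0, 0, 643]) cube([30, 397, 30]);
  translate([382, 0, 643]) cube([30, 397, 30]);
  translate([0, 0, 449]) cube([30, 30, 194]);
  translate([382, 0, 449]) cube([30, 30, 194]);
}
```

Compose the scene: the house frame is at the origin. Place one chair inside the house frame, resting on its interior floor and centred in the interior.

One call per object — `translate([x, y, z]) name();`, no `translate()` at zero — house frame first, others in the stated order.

house_frame();
translate([2694, 2471, 0]) chair();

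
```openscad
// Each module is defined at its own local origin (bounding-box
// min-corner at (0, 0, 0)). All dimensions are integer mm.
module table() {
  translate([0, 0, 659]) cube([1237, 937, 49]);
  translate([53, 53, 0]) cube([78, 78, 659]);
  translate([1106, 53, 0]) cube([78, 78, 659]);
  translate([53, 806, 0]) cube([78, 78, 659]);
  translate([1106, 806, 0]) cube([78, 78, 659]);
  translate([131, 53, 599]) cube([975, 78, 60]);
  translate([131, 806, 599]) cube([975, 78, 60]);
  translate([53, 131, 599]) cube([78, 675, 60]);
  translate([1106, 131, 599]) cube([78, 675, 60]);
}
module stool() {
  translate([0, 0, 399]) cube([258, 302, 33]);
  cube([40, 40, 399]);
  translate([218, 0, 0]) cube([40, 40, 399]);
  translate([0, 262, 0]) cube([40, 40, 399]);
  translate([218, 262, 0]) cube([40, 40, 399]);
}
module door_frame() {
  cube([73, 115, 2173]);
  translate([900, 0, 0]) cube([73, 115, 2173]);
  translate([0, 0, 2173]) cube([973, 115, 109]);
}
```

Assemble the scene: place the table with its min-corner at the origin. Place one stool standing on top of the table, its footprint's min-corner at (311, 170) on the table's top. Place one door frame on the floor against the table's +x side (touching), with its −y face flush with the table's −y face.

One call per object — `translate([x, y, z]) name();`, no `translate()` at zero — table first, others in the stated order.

table();
translate([311, 170, 708]) stool();
translate([1237, 0, 0]) door_frame();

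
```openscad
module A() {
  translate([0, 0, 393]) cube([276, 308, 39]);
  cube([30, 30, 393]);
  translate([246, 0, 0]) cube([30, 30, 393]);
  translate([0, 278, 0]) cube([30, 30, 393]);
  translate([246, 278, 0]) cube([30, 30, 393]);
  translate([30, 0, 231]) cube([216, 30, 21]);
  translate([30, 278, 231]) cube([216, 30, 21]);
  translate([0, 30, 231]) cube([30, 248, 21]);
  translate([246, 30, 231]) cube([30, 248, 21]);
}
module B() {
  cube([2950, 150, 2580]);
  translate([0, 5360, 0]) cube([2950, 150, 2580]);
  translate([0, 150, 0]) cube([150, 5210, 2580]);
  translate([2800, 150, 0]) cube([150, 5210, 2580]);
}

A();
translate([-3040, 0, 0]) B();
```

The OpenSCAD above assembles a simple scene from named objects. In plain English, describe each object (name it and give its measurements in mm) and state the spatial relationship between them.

A is a four-legged stool. The seat is a 276×308×39 mm slab whose top surface is at z = 432 mm; four square legs, each 30×30 mm in cross-section, run from the floor (z = 0) to the underside of the seat, each flush with a corner of the seat. Four stretchers, 30 mm wide and 21 mm tall, connect adjacent legs with their undersides at z = 231 mm, each running between the inner faces of the legs it joins and aligned with the legs' outer faces on the other axis.

B is the wall frame of a small rectangular building: four walls, each 2580 mm tall and 150 mm thick, enclosing a footprint 2950 mm (x) by 5510 mm (y) outside-to-outside, with no floor or roof. The front and back walls (the −y and +y sides) span the full width; the two side walls fit between them.

The house frame is on the floor beside the stool on its −x side.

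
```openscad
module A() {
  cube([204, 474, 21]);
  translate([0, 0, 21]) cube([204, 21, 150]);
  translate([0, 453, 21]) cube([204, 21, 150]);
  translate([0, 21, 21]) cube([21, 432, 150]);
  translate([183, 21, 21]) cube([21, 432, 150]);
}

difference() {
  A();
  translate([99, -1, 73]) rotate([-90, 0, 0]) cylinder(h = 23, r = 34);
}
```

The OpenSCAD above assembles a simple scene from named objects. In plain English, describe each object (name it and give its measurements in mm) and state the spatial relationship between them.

A is an open-topped rectangular box: outside dimensions 204×474×171 mm, with a uniform wall and base thickness of 21 mm. The base is a full 204×474 slab on the floor; four walls sit on top of the base. The front and back walls (the −y and +y sides) span the full width; the two side walls fit between them.

The open box has a circular hole of radius 34 mm through its front wall, centred at (x = 99, z = 73).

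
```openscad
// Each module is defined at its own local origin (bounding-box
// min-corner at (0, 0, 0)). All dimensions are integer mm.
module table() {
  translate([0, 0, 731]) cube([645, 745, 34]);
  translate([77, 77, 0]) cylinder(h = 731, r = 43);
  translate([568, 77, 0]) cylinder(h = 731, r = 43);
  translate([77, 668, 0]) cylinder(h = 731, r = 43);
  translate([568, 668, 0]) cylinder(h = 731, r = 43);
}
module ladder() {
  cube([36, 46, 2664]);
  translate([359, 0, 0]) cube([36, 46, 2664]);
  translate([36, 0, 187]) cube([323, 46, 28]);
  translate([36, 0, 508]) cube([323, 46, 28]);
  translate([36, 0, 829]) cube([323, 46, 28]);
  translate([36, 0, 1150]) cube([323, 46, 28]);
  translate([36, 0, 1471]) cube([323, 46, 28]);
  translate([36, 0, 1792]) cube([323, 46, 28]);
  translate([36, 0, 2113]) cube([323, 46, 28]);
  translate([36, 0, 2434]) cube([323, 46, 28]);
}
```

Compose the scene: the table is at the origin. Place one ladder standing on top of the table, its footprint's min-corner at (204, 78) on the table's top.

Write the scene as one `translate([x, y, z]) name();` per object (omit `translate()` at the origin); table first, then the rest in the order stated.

table();
translate([204, 78, 765]) ladder();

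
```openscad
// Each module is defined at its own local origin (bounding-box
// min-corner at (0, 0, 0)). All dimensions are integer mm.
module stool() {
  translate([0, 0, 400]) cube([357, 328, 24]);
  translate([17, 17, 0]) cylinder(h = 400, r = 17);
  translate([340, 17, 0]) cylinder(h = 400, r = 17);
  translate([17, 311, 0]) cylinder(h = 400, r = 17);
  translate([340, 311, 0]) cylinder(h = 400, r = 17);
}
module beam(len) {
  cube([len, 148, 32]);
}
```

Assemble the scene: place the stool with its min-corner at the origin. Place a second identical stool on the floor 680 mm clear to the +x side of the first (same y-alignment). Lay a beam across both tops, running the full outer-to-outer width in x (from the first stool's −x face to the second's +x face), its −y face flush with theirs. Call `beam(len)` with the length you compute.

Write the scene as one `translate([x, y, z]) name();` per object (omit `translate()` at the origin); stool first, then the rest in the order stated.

stool();
translate([1037, 0, 0]) stool();
translate([0, 0, 424]) beam(1394);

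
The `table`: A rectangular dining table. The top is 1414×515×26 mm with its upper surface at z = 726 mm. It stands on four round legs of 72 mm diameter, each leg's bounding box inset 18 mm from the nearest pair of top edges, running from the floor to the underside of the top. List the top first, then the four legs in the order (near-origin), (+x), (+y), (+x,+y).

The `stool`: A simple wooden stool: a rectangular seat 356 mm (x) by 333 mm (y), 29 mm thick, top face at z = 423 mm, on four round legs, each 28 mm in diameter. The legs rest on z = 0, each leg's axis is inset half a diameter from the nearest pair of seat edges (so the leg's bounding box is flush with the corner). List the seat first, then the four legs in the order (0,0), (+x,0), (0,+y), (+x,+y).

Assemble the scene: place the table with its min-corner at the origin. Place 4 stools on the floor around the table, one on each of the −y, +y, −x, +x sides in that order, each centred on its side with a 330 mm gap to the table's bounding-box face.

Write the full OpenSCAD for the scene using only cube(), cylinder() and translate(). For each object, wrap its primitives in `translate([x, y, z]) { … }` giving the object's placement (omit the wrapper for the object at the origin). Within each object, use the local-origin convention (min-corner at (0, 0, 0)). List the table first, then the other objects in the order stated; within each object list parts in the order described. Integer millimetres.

translate([0, 0, 700]) cube([1414, 515, 26]);
translate([54, 54, 0]) cylinder(h = 700, r = 36);
translate([1360, 54, 0]) cylinder(h = 700, r = 36);
translate([54, 461, 0]) cylinder(h = 700, r = 36);
translate([1360, 461, 0]) cylinder(h = 700, r = 36);
translate([529, -663, 0]) {
  translate([0, 0, 394]) cube([356, 333, 29]);
  translate([14, 14, 0]) cylinder(h = 394, r = 14);
  translate([342, 14, 0]) cylinder(h = 394, r = 14);
  translate([14, 319, 0]) cylinder(h = 394, r = 14);
  translate([342, 319, 0]) cylinder(h = 394, r = 14);
}
translate([529, 845, 0]) {
  translate([0, 0, 394]) cube([356, 333, 29]);
  translate([14, 14, 0]) cylinder(h = 394, r = 14);
  translate([342, 14, 0]) cylinder(h = 394, r = 14);
  translate([14, 319, 0]) cylinder(h = 394, r = 14);
  translate([342, 319, 0]) cylinder(h = 394, r = 14);
}
translate([-686, 91, 0]) {
  translate([0, 0, 394]) cube([356, 333, 29]);
  translate([14, 14, 0]) cylinder(h = 394, r = 14);
  translate([342, 14, 0]) cylinder(h = 394, r = 14);
  translate([14, 319, 0]) cylinder(h = 394, r = 14);
  translate([342, 319, 0]) cylinder(h = 394, r = 14);
}
translate([1744, 91, 0]) {
  translate([0, 0, 394]) cube([356, 333, 29]);
  translate([14, 14, 0]) cylinder(h = 394, r = 14);
  translate([342, 14, 0]) cylinder(h = 394, r = 14);
  translate([14, 319, 0]) cylinder(h = 394, r = 14);
  translate([342, 319, 0]) cylinder(h = 394, r = 14);
}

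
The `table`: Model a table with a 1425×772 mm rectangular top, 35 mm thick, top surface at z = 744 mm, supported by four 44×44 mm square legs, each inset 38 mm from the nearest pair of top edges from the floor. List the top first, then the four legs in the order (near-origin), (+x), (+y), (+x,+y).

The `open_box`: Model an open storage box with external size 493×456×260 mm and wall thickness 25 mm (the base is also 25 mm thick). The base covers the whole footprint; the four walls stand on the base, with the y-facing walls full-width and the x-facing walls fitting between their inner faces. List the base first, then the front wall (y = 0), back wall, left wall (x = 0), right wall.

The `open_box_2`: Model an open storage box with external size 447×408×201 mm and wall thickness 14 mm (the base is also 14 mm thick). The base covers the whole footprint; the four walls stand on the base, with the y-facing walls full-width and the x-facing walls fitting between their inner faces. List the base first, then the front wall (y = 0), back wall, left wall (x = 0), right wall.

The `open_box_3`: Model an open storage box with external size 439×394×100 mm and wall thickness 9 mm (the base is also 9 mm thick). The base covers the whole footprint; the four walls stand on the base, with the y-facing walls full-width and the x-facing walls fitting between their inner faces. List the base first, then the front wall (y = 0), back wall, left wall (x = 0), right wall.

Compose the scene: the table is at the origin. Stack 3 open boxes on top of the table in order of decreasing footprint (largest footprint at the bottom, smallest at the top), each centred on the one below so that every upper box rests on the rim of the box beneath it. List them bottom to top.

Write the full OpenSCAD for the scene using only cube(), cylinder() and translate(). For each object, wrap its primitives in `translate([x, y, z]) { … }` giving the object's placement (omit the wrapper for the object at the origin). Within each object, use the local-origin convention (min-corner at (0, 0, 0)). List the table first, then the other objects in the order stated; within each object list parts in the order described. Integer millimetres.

translate([0, 0, 709]) cube([1425, 772, 35]);
translate([38, 38, 0]) cube([44, 44, 709]);
translate([1343, 38, 0]) cube([44, 44, 709]);
translate([38, 690, 0]) cube([44, 44, 709]);
translate([1343, 690, 0]) cube([44, 44, 709]);
translate([466, 158, 744]) {
  cube([493, 456, 25]);
  translate([0, 0, 25]) cube([493, 25, 235]);
  translate([0, 431, 25]) cube([493, 25, 235]);
  translate([0, 25, 25]) cube([25, 406, 235]);
  translate([468, 25, 25]) cube([25, 406, 235]);
}
translate([489, 182, 1004]) {
  cube([447, 408, 14]);
  translate([0, 0, 14]) cube([447, 14, 187]);
  translate([0, 394, 14]) cube([447, 14, 187]);
  translate([0, 14, 14]) cube([14, 380, 187]);
  translate([433, 14, 14]) cube([14, 380, 187]);
}
translate([493, 189, 1205]) {
  cube([439, 394, 9]);
  translate([0, 0, 9]) cube([439, 9, 91]);
  translate([0, 385, 9]) cube([439, 9, 91]);
  translate([0, 9, 9]) cube([9, 376, 91]);
  translate([430, 9, 9]) cube([9, 376, 91]);
}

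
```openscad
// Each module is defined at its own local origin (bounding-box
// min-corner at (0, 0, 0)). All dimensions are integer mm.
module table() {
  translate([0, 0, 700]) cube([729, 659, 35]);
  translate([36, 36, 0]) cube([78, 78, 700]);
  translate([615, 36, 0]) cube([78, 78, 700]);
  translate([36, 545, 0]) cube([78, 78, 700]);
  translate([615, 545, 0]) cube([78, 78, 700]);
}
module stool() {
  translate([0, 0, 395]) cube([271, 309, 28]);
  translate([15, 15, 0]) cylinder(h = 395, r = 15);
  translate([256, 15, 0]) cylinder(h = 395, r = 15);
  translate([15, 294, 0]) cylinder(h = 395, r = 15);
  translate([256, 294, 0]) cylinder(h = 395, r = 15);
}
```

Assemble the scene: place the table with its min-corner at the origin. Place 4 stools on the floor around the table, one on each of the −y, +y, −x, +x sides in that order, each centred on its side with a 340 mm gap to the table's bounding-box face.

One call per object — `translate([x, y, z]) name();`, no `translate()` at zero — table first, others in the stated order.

table();
translate([229, -649, 0]) stool();
translate([229, 999, 0]) stool();
translate([-611, 175, 0]) stool();
translate([1069, 175, 0]) stool();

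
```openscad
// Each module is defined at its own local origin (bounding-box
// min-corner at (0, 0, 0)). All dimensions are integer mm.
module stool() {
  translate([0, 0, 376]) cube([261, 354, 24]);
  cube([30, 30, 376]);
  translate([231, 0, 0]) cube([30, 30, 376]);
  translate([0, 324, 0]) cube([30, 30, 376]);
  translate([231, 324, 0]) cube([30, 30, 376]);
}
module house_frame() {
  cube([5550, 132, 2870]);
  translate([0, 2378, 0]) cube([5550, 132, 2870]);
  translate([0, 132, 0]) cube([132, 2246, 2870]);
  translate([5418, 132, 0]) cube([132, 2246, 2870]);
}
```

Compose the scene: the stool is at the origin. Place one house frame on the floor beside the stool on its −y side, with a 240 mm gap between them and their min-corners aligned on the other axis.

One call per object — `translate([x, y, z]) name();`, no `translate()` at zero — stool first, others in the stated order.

stool();
translate([0, -2750, 0]) house_frame();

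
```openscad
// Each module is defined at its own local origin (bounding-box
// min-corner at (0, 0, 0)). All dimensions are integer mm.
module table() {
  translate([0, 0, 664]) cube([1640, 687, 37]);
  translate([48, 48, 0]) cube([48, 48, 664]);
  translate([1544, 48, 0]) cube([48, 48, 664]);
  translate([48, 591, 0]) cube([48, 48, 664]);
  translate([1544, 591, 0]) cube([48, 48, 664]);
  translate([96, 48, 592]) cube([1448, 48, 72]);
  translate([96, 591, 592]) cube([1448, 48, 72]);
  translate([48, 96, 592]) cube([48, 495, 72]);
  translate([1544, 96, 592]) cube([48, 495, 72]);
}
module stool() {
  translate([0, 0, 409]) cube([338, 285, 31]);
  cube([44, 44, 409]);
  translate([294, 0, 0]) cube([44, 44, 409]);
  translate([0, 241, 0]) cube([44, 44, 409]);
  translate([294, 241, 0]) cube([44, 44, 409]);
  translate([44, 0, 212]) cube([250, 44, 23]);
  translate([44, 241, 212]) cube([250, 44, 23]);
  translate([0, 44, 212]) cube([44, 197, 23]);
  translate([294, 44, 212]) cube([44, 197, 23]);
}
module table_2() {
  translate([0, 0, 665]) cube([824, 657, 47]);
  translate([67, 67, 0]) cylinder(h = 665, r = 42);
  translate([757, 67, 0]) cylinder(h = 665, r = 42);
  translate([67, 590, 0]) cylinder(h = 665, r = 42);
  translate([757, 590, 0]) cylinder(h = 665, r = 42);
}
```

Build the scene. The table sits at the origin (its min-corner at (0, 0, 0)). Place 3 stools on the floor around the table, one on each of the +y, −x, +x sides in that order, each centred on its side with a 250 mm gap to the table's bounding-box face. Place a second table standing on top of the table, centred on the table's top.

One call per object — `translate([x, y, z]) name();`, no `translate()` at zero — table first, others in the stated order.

table();
translate([651, 937, 0]) stool();
translate([-588, 201, 0]) stool();
translate([1890, 201, 0]) stool();
translate([408, 15, 701]) table_2();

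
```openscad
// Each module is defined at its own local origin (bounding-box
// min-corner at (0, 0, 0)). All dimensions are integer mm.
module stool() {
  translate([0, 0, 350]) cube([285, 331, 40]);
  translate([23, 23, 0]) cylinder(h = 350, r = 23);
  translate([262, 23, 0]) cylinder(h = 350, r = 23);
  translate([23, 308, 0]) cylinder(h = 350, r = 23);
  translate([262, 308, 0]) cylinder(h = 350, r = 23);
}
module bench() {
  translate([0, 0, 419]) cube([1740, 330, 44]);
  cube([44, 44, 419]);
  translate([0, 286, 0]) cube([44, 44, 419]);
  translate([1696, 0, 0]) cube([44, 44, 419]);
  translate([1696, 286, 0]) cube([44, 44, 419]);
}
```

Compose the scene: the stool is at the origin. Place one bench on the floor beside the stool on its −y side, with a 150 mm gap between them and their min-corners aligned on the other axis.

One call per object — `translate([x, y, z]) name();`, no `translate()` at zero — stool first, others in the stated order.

stool();
translate([0, -480, 0]) bench();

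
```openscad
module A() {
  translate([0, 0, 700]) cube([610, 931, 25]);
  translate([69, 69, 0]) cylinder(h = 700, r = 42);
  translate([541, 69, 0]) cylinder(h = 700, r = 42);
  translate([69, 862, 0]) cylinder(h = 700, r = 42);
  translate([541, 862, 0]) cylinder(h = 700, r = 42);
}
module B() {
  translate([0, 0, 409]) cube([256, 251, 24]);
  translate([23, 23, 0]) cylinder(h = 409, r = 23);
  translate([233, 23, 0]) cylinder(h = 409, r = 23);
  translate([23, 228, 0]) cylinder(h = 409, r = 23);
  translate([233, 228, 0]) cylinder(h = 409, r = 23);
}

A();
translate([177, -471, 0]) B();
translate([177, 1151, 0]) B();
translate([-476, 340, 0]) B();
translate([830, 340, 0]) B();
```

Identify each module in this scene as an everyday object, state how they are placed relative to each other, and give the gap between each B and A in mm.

Each stool's nearest face is 220 mm from the table's bounding box.

A is a table. B is a stool. Four stools sit around the table at the −y, +y, −x, +x sides. The gap between each stool and the table is 220 mm.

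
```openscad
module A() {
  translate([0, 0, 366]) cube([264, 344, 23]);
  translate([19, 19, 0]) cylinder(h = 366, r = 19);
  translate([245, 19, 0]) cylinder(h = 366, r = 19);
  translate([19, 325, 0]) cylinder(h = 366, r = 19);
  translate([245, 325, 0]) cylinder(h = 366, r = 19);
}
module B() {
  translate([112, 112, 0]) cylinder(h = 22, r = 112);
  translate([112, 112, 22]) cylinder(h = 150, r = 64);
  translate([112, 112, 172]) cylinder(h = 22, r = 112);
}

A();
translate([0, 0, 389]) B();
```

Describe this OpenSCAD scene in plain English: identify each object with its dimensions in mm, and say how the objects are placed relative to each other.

A is a simple wooden stool: a rectangular seat 264 mm (x) by 344 mm (y), 23 mm thick, top face at z = 389 mm, on four round legs, each 38 mm in diameter. The legs rest on z = 0, each leg's axis is inset half a diameter from the nearest pair of seat edges (so the leg's bounding box is flush with the corner).

B is a spool: two coaxial disc flanges of radius 112 mm and thickness 22 mm, joined by a core cylinder of radius 64 mm and height 150 mm. The lower flange rests on z = 0 and the three cylinders share a vertical axis.

The spool is on top of the stool.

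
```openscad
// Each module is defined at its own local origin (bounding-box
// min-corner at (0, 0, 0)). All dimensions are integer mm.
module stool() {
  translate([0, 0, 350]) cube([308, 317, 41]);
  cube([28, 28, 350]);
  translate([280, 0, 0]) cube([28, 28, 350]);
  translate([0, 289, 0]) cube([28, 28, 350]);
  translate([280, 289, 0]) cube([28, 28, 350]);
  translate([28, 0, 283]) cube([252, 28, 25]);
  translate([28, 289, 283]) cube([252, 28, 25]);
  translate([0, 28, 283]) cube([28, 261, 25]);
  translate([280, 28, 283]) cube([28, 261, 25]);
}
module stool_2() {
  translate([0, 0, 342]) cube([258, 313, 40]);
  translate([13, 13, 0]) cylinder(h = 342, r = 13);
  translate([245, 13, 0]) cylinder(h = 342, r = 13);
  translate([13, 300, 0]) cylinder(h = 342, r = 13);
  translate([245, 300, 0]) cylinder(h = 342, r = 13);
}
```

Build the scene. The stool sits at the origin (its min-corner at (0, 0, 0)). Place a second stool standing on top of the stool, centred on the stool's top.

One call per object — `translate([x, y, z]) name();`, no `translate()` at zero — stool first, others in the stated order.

stool();
translate([25, 2, 391]) stool_2();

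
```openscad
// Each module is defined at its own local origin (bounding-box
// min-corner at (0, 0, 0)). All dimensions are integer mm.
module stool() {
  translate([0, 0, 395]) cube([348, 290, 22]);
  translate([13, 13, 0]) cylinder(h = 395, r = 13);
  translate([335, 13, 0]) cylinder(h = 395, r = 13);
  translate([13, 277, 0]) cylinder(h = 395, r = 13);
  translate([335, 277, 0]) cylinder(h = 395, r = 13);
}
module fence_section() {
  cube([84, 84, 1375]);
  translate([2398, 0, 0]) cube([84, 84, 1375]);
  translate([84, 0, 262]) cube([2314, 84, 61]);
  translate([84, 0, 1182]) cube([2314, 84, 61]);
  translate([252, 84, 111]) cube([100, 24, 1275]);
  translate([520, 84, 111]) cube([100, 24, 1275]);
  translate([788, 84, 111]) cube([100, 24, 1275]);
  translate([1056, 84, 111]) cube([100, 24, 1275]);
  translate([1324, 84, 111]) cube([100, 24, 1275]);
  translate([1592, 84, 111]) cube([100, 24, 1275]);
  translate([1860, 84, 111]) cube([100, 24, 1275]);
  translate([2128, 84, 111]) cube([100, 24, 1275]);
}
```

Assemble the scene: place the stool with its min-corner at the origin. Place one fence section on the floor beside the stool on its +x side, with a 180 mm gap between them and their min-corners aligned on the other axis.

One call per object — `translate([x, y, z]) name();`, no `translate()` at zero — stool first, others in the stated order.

stool();
translate([528, 0, 0]) fence_section();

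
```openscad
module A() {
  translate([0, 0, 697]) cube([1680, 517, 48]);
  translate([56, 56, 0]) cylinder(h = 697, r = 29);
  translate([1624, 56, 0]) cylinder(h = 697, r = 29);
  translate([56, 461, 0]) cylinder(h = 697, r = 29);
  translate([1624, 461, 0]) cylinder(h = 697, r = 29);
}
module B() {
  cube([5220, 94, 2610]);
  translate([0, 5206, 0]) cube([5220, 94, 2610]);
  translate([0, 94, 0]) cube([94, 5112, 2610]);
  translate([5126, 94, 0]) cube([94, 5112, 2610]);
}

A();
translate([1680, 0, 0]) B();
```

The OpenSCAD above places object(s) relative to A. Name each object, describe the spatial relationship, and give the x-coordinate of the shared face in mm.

A is a table. B is a house frame. The house frame is against the table's +x side, with their −y faces flush. The x-coordinate of the shared face is 1680 mm.

The table's +x face and the house frame's −x face are both at x = 1680 mm.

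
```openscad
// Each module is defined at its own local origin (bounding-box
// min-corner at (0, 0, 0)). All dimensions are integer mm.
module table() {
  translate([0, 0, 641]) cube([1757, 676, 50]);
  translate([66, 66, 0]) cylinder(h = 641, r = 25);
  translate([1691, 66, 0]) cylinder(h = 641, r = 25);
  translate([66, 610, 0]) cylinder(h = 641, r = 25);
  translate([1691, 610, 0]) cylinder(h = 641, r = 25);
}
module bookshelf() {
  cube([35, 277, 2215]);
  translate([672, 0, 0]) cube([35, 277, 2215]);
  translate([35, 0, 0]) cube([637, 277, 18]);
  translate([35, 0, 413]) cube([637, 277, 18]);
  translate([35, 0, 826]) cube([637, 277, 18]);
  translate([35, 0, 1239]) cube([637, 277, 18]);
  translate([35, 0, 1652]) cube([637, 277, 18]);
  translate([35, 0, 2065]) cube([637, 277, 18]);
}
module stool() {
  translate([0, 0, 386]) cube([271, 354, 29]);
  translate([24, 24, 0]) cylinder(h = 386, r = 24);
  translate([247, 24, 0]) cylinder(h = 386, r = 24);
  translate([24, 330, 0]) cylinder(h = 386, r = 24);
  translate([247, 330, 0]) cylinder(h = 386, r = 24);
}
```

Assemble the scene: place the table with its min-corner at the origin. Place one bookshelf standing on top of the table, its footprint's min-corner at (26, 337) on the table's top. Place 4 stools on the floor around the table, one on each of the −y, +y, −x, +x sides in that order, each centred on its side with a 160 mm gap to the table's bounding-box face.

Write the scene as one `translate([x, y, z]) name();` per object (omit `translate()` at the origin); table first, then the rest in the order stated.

table();
translate([26, 337, 691]) bookshelf();
translate([743, -514, 0]) stool();
translate([743, 836, 0]) stool();
translate([-431, 161, 0]) stool();
translate([1917, 161, 0]) stool();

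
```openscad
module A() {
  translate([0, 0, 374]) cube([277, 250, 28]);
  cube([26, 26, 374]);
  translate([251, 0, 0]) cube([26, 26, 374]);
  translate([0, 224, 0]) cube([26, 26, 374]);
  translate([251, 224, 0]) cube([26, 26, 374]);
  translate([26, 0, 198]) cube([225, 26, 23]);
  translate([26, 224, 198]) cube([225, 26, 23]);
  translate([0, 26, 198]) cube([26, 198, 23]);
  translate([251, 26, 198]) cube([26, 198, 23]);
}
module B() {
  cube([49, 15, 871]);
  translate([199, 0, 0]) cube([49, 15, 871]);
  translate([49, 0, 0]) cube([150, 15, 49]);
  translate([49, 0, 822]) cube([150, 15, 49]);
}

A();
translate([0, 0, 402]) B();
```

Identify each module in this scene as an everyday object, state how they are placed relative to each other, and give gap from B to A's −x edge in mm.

The picture frame's min-x is at 0; the stool's min-x is 0; gap = 0 mm.

A is a stool. B is a picture frame. The picture frame is on top of the stool. The gap from the picture frame to the stool's −x edge is 0 mm.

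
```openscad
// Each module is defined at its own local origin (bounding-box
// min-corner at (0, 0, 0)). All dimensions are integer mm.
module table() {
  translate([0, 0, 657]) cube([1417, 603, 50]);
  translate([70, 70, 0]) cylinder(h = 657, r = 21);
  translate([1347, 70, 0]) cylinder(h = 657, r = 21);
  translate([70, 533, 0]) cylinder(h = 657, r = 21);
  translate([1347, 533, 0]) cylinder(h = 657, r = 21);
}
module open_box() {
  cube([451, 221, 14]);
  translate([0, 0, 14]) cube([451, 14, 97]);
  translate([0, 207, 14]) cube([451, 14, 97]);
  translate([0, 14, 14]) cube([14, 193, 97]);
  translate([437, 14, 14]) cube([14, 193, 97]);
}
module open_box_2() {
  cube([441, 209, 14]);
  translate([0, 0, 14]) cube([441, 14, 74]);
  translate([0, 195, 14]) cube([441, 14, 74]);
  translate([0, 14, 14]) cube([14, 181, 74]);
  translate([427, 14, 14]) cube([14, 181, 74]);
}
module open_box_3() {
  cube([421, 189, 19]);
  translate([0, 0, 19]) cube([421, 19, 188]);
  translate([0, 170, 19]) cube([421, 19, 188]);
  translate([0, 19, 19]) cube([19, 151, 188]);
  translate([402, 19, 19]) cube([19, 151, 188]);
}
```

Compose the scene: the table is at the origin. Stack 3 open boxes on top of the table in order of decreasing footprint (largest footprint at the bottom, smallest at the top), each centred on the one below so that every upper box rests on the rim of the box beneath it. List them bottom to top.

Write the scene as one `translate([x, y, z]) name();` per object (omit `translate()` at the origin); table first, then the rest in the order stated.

table();
translate([483, 191, 707]) open_box();
translate([488, 197, 818]) open_box_2();
translate([498, 207, 906]) open_box_3();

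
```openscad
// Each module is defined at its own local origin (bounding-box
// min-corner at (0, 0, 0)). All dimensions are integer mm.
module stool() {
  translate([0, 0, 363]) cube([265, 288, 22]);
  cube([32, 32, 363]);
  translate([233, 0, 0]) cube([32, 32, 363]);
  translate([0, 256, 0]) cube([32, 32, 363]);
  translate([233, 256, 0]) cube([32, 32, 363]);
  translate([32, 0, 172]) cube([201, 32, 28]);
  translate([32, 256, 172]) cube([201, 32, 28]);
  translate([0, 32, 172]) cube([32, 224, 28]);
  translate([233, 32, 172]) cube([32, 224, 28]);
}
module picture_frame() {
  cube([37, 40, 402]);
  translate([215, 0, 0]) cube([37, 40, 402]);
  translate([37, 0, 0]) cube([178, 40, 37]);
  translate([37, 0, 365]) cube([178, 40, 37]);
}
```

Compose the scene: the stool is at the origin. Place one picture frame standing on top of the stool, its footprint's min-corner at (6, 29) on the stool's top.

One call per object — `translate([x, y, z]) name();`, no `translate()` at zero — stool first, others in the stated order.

stool();
translate([6, 29, 385]) picture_frame();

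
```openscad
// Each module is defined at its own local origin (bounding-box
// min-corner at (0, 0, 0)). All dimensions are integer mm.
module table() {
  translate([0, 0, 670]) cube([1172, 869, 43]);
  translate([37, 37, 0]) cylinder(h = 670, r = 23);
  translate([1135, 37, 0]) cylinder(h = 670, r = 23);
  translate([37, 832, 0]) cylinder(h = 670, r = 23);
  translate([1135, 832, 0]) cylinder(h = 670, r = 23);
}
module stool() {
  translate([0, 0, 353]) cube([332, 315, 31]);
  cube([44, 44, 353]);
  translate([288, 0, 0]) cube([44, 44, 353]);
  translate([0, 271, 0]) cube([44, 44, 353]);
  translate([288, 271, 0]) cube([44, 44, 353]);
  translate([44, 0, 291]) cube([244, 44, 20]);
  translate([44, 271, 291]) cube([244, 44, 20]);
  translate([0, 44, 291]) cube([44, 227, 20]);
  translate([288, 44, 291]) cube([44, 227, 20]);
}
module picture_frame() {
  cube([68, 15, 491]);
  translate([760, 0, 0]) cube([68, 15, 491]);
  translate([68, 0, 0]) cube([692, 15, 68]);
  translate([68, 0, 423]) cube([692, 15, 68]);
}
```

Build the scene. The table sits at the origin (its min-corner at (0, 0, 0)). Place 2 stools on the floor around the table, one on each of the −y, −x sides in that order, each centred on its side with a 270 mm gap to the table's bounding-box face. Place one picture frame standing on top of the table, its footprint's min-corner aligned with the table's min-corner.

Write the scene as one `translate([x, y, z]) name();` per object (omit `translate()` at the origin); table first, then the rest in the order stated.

table();
translate([420, -585, 0]) stool();
translate([-602, 277, 0]) stool();
translate([0, 0, 713]) picture_frame();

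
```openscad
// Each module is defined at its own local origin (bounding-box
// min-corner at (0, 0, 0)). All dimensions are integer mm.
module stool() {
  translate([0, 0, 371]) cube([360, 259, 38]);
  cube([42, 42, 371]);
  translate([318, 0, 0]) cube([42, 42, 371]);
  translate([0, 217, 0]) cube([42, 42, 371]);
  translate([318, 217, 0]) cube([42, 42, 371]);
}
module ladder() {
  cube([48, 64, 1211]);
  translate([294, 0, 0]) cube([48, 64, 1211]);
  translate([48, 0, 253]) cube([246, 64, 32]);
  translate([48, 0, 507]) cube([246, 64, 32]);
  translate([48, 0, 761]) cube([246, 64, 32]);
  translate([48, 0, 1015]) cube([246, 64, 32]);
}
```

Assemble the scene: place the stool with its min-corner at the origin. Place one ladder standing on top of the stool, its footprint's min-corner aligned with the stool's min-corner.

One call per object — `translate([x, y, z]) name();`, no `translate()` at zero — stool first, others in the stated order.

stool();
translate([0, 0, 409]) ladder();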